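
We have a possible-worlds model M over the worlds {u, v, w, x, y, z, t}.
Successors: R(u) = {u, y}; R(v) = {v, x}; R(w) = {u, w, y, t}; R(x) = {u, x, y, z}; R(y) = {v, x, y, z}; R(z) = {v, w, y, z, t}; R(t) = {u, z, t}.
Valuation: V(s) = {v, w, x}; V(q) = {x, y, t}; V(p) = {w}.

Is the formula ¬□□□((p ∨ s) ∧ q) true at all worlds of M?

Let φ = ¬□□□((p ∨ s) ∧ q). Evaluate φ at each world:
  u (successors {u, y}): φ is true.
  v (successors {v, x}): φ is true.
  w (successors {u, w, y, t}): φ is true.
  x (successors {u, x, y, z}): φ is true.
  y (successors {v, x, y, z}): φ is true.
  z (successors {v, w, y, z, t}): φ is true.
  t (successors {u, z, t}): φ is true.
For instance, at u:
  At u: □□□((p ∨ s) ∧ q) is false, so ¬□□□((p ∨ s) ∧ q) is true.
    At u: □□□((p ∨ s) ∧ q) requires □□((p ∨ s) ∧ q) at every successor {u, y}.
      □□((p ∨ s) ∧ q) fails at u, so □□□((p ∨ s) ∧ q) is false at u.

Yes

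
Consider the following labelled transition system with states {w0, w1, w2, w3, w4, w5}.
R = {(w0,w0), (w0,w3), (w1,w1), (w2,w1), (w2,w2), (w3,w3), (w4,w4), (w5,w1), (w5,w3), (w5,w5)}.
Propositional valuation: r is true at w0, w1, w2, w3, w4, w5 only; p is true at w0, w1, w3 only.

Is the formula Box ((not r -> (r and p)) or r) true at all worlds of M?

Recall that Box ψ holds at a world iff ψ holds at every accessible world, and Dia ψ holds iff ψ holds at some accessible world.
Let φ = Box ((not r -> (r and p)) or r). Evaluate φ at each world:
  w0 (successors {w0, w3}): φ is true.
  w1 (successors {w1}): φ is true.
  w2 (successors {w1, w2}): φ is true.
  w3 (successors {w3}): φ is true.
  w4 (successors {w4}): φ is true.
  w5 (successors {w1, w3, w5}): φ is true.
For instance, at w1:
  At w1: Box ((not r -> (r and p)) or r) requires (not r -> (r and p)) or r at every successor {w1}.
    At w1: (not r -> (r and p)) or r is true.
  So Box ((not r -> (r and p)) or r) is true at w1.

Yes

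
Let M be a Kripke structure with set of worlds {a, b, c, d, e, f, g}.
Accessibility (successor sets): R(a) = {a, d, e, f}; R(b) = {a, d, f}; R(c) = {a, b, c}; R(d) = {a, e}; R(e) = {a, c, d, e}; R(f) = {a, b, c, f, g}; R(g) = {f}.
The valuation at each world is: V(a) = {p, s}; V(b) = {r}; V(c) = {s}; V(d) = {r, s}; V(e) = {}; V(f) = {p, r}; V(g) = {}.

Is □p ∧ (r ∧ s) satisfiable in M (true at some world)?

Let φ = □p ∧ (r ∧ s). Evaluate φ at each world:
  a (successors {a, d, e, f}): φ is false.
  b (successors {a, d, f}): φ is false.
  c (successors {a, b, c}): φ is false.
  d (successors {a, e}): φ is false.
  e (successors {a, c, d, e}): φ is false.
  f (successors {a, b, c, f, g}): φ is false.
  g (successors {f}): φ is false.
For instance, at b:
  At b: □p is false, r ∧ s is false, so □p ∧ (r ∧ s) is false.
    At b: □p requires p at every successor {a, d, f}.
      p fails at d, so □p is false at b.

No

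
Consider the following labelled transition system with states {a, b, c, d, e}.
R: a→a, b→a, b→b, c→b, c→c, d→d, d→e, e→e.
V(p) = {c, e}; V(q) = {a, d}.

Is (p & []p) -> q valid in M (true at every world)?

No

Recall that []ψ holds at a world iff ψ holds at every accessible world, and <>ψ holds iff ψ holds at some accessible world.
Let φ = (p & []p) -> q. Evaluate φ at each world:
  a (successors {a}): φ is true.
  b (successors {a, b}): φ is true.
  c (successors {b, c}): φ is true.
  d (successors {d, e}): φ is true.
  e (successors {e}): φ is false.
Detail at e (counterexample):
  At e: p & []p is true, q is false, so (p & []p) -> q is false.
    At e: p is true, []p is true, so p & []p is true.
      At e: []p requires p at every successor {e}.
        At e: p is true.
      So []p is true at e.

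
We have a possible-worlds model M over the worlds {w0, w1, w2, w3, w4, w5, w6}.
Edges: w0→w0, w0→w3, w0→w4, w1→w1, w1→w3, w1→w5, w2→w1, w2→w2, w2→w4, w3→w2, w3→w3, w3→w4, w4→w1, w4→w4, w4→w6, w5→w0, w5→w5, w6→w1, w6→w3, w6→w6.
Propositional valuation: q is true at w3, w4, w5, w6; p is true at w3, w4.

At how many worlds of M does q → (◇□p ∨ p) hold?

Let φ = q → (◇□p ∨ p). Evaluate φ at each world:
  w0 (successors {w0, w3, w4}): φ is true.
  w1 (successors {w1, w3, w5}): φ is true.
  w2 (successors {w1, w2, w4}): φ is true.
  w3 (successors {w2, w3, w4}): φ is true.
  w4 (successors {w1, w4, w6}): φ is true.
  w5 (successors {w0, w5}): φ is false.
  w6 (successors {w1, w3, w6}): φ is false.
For instance, at w3:
  At w3: q is true, ◇□p ∨ p is true, so q → (◇□p ∨ p) is true.
    At w3: ◇□p is false, p is true, so ◇□p ∨ p is true.
      At w3: ◇□p requires □p at some successor in {w2, w3, w4}.
        At w2: □p is false.
        At w3: □p is false.
        At w4: □p is false.
      So ◇□p is false at w3.
Satisfying worlds: {w0, w1, w2, w3, w4}

5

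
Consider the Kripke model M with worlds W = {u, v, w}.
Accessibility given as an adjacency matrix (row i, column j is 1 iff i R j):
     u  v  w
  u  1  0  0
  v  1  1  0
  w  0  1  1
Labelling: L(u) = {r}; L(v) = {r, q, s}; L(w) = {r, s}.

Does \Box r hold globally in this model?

Let φ = \Box r. Evaluate φ at each world:
  u (successors {u}): φ is true.
  v (successors {u, v}): φ is true.
  w (successors {v, w}): φ is true.
For instance, at v:
  At v: \Box r requires r at every successor {u, v}.
    At u: r is true.
    At v: r is true.
  So \Box r is true at v.

Yes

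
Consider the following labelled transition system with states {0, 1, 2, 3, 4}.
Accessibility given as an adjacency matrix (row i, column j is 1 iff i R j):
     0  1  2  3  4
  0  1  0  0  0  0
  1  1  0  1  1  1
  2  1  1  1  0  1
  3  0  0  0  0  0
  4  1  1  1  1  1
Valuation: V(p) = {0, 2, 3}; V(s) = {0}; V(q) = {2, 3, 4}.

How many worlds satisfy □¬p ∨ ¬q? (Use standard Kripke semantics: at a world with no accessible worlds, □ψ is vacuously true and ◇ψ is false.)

Recall that □ψ holds at a world iff ψ holds at every accessible world, and ◇ψ holds iff ψ holds at some accessible world.
Let φ = □¬p ∨ ¬q. Evaluate φ at each world:
  0 (successors {0}): φ is true.
  1 (successors {0, 2, 3, 4}): φ is true.
  2 (successors {0, 1, 2, 4}): φ is false.
  3 (successors ∅): φ is true.
  4 (successors {0, 1, 2, 3, 4}): φ is false.
For instance, at 4:
  At 4: □¬p is false, ¬q is false, so □¬p ∨ ¬q is false.
    At 4: □¬p requires ¬p at every successor {0, 1, 2, 3, 4}.
      ¬p fails at 0, so □¬p is false at 4.
Satisfying worlds: {0, 1, 3}

3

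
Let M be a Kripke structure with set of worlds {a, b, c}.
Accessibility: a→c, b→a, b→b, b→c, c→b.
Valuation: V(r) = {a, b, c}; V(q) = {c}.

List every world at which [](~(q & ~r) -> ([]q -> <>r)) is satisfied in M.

a, b, c

Let φ = [](~(q & ~r) -> ([]q -> <>r)). Evaluate φ at each world:
  a (successors {c}): φ is true.
  b (successors {a, b, c}): φ is true.
  c (successors {b}): φ is true.
For instance, at b:
  At b: [](~(q & ~r) -> ([]q -> <>r)) requires ~(q & ~r) -> ([]q -> <>r) at every successor {a, b, c}.
      At a: ~(q & ~r) is true, []q -> <>r is true, so ~(q & ~r) -> ([]q -> <>r) is true.
      At b: ~(q & ~r) is true, []q -> <>r is true, so ~(q & ~r) -> ([]q -> <>r) is true.
      At c: ~(q & ~r) is true, []q -> <>r is true, so ~(q & ~r) -> ([]q -> <>r) is true.
  So [](~(q & ~r) -> ([]q -> <>r)) is true at b.
Satisfying worlds: {a, b, c}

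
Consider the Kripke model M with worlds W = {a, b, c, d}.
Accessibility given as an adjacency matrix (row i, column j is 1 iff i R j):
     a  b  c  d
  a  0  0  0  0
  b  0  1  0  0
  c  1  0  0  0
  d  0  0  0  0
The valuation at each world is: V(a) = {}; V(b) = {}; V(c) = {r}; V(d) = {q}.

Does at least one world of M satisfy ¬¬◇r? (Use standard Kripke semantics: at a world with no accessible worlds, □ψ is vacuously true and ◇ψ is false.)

Let φ = ¬¬◇r. Evaluate φ at each world:
  a (successors ∅): φ is false.
  b (successors {b}): φ is false.
  c (successors {a}): φ is false.
  d (successors ∅): φ is false.
For instance, at c:
  At c: ¬◇r is true, so ¬¬◇r is false.
    At c: ◇r is false, so ¬◇r is true.
      At c: ◇r requires r at some successor in {a}.
        At a: r is false.
      So ◇r is false at c.

No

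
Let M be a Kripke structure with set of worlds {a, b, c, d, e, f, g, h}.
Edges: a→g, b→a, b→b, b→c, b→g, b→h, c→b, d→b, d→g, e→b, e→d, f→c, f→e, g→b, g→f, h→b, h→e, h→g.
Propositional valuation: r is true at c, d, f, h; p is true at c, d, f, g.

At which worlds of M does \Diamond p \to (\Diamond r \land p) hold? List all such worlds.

Let φ = \Diamond p \to (\Diamond r \land p). Evaluate φ at each world:
  a (successors {g}): φ is false.
  b (successors {a, b, c, g, h}): φ is false.
  c (successors {b}): φ is true.
  d (successors {b, g}): φ is false.
  e (successors {b, d}): φ is false.
  f (successors {c, e}): φ is true.
  g (successors {b, f}): φ is true.
  h (successors {b, e, g}): φ is false.
For instance, at e:
  At e: \Diamond p is true, \Diamond r \land p is false, so \Diamond p \to (\Diamond r \land p) is false.
    At e: \Diamond p requires p at some successor in {b, d}.
      p holds at d, so \Diamond p is true at e.
    At e: \Diamond r is true, p is false, so \Diamond r \land p is false.
      At e: \Diamond r requires r at some successor in {b, d}.
        r holds at d, so \Diamond r is true at e.
Satisfying worlds: {c, f, g}

c, f, g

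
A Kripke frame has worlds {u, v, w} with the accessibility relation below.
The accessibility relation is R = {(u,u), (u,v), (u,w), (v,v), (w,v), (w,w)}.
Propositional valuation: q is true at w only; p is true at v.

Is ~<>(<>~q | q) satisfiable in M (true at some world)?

No

Let φ = ~<>(<>~q | q). Evaluate φ at each world:
  u (successors {u, v, w}): φ is false.
  v (successors {v}): φ is false.
  w (successors {v, w}): φ is false.
For instance, at v:
  At v: <>(<>~q | q) is true, so ~<>(<>~q | q) is false.
    At v: <>(<>~q | q) requires <>~q | q at some successor in {v}.
      <>~q | q holds at v, so <>(<>~q | q) is true at v.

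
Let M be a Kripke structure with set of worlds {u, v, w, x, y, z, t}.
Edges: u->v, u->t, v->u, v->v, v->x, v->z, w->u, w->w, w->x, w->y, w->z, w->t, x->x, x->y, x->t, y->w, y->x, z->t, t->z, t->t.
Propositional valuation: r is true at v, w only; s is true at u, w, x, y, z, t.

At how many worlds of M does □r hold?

Recall that □ψ holds at a world iff ψ holds at every accessible world, and ◇ψ holds iff ψ holds at some accessible world.
Let φ = □r. Evaluate φ at each world:
  u (successors {v, t}): φ is false.
  v (successors {u, v, x, z}): φ is false.
  w (successors {u, w, x, y, z, t}): φ is false.
  x (successors {x, y, t}): φ is false.
  y (successors {w, x}): φ is false.
  z (successors {t}): φ is false.
  t (successors {z, t}): φ is false.
For instance, at x:
  At x: □r requires r at every successor {x, y, t}.
    r fails at x, so □r is false at x.
Satisfying worlds: none.

0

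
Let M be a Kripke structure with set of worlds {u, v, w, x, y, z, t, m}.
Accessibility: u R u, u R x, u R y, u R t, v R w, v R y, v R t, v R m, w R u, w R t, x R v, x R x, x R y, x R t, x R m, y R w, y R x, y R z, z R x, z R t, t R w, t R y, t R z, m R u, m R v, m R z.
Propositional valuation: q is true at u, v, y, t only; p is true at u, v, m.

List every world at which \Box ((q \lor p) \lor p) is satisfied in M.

Let φ = \Box ((q \lor p) \lor p). Evaluate φ at each world:
  u (successors {u, x, y, t}): φ is false.
  v (successors {w, y, t, m}): φ is false.
  w (successors {u, t}): φ is true.
  x (successors {v, x, y, t, m}): φ is false.
  y (successors {w, x, z}): φ is false.
  z (successors {x, t}): φ is false.
  t (successors {w, y, z}): φ is false.
  m (successors {u, v, z}): φ is false.
For instance, at x:
  At x: \Box ((q \lor p) \lor p) requires (q \lor p) \lor p at every successor {v, x, y, t, m}.
    (q \lor p) \lor p fails at x, so \Box ((q \lor p) \lor p) is false at x.
Satisfying worlds: {w}

w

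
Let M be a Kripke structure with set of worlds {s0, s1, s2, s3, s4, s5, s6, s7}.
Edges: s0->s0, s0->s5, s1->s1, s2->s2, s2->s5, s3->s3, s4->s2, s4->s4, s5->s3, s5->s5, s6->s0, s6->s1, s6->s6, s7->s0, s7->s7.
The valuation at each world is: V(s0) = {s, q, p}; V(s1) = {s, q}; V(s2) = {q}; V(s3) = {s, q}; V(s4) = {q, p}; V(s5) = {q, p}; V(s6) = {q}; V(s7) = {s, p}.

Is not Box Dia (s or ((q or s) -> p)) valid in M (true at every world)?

No

Let φ = not Box Dia (s or ((q or s) -> p)). Evaluate φ at each world:
  s0 (successors {s0, s5}): φ is false.
  s1 (successors {s1}): φ is false.
  s2 (successors {s2, s5}): φ is false.
  s3 (successors {s3}): φ is false.
  s4 (successors {s2, s4}): φ is false.
  s5 (successors {s3, s5}): φ is false.
  s6 (successors {s0, s1, s6}): φ is false.
  s7 (successors {s0, s7}): φ is false.
Detail at s0 (counterexample):
  At s0: Box Dia (s or ((q or s) -> p)) is true, so not Box Dia (s or ((q or s) -> p)) is false.
    At s0: Box Dia (s or ((q or s) -> p)) requires Dia (s or ((q or s) -> p)) at every successor {s0, s5}.
      At s0: Dia (s or ((q or s) -> p)) is true.
      At s5: Dia (s or ((q or s) -> p)) is true.
    So Box Dia (s or ((q or s) -> p)) is true at s0.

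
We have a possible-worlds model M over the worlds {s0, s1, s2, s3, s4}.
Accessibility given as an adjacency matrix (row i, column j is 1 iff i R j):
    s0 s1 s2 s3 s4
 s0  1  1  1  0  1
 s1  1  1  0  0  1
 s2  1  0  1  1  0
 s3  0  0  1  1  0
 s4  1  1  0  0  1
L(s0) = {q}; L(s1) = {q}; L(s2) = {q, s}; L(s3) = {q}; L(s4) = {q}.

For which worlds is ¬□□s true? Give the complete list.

Let φ = ¬□□s. Evaluate φ at each world:
  s0 (successors {s0, s1, s2, s4}): φ is true.
  s1 (successors {s0, s1, s4}): φ is true.
  s2 (successors {s0, s2, s3}): φ is true.
  s3 (successors {s2, s3}): φ is true.
  s4 (successors {s0, s1, s4}): φ is true.
For instance, at s3:
  At s3: □□s is false, so ¬□□s is true.
    At s3: □□s requires □s at every successor {s2, s3}.
      □s fails at s2, so □□s is false at s3.
Satisfying worlds: {s0, s1, s2, s3, s4}

s0, s1, s2, s3, s4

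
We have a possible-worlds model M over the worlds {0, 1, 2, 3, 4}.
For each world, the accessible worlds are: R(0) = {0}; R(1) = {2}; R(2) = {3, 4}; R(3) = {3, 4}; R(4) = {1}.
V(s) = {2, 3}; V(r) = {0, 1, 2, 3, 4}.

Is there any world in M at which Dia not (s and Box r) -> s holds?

Recall that Box ψ holds at a world iff ψ holds at every accessible world, and Dia ψ holds iff ψ holds at some accessible world.
Let φ = Dia not (s and Box r) -> s. Evaluate φ at each world:
  0 (successors {0}): φ is false.
  1 (successors {2}): φ is true.
  2 (successors {3, 4}): φ is true.
  3 (successors {3, 4}): φ is true.
  4 (successors {1}): φ is false.
Detail at 1 (witness):
  At 1: Dia not (s and Box r) is false, s is false, so Dia not (s and Box r) -> s is true.
    At 1: Dia not (s and Box r) requires not (s and Box r) at some successor in {2}.
      At 2: not (s and Box r) is false.
    So Dia not (s and Box r) is false at 1.

Yes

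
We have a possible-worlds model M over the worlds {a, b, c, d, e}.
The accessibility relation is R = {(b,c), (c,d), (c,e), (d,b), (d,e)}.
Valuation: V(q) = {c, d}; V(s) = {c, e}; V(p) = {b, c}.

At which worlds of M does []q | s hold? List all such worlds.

a, b, c, e

Let φ = []q | s. Evaluate φ at each world:
  a (successors ∅): φ is true.
  b (successors {c}): φ is true.
  c (successors {d, e}): φ is true.
  d (successors {b, e}): φ is false.
  e (successors ∅): φ is true.
For instance, at c:
  At c: []q is false, s is true, so []q | s is true.
    At c: []q requires q at every successor {d, e}.
      q fails at e, so []q is false at c.
Satisfying worlds: {a, b, c, e}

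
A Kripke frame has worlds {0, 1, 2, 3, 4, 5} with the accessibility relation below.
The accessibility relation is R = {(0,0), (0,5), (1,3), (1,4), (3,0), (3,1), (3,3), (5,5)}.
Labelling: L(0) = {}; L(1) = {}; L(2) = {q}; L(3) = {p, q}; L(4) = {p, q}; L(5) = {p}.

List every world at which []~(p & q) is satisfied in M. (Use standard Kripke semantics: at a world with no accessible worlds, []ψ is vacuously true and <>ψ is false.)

Let φ = []~(p & q). Evaluate φ at each world:
  0 (successors {0, 5}): φ is true.
  1 (successors {3, 4}): φ is false.
  2 (successors ∅): φ is true.
  3 (successors {0, 1, 3}): φ is false.
  4 (successors ∅): φ is true.
  5 (successors {5}): φ is true.
For instance, at 5:
  At 5: []~(p & q) requires ~(p & q) at every successor {5}.
    At 5: ~(p & q) is true.
  So []~(p & q) is true at 5.
Satisfying worlds: {0, 2, 4, 5}

0, 2, 4, 5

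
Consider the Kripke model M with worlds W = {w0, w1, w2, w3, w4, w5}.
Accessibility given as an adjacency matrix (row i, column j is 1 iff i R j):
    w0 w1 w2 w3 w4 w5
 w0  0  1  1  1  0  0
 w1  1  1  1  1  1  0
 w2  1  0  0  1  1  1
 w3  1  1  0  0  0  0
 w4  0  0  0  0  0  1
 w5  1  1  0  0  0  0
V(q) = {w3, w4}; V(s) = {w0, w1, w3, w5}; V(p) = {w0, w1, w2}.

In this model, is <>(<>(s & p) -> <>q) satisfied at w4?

Recall that <>ψ holds at a world iff ψ holds at some accessible world.
At w4: <>(<>(s & p) -> <>q) requires <>(s & p) -> <>q at some successor in {w5}.
  At w5: <>(s & p) -> <>q is false.
So <>(<>(s & p) -> <>q) is false at w4.

No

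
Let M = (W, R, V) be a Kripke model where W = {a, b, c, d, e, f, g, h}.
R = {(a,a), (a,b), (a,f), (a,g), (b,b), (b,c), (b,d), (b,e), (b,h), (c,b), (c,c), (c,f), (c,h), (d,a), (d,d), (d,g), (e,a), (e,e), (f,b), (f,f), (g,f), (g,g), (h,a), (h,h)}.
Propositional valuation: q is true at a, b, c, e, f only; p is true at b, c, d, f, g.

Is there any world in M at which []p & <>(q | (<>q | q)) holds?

Let φ = []p & <>(q | (<>q | q)). Evaluate φ at each world:
  a (successors {a, b, f, g}): φ is false.
  b (successors {b, c, d, e, h}): φ is false.
  c (successors {b, c, f, h}): φ is false.
  d (successors {a, d, g}): φ is false.
  e (successors {a, e}): φ is false.
  f (successors {b, f}): φ is true.
  g (successors {f, g}): φ is true.
  h (successors {a, h}): φ is false.
Detail at f (witness):
  At f: []p is true, <>(q | (<>q | q)) is true, so []p & <>(q | (<>q | q)) is true.
    At f: []p requires p at every successor {b, f}.
      At b: p is true.
      At f: p is true.
    So []p is true at f.
    At f: <>(q | (<>q | q)) requires q | (<>q | q) at some successor in {b, f}.
      q | (<>q | q) holds at b, so <>(q | (<>q | q)) is true at f.

Yes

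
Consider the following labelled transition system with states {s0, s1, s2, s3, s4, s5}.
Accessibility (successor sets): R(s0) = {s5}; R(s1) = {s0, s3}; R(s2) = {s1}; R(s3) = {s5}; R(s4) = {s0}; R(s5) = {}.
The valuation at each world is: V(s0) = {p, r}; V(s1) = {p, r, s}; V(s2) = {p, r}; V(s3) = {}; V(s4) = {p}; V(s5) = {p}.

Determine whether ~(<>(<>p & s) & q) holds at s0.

Yes

At s0: <>(<>p & s) & q is false, so ~(<>(<>p & s) & q) is true.
  At s0: <>(<>p & s) is false, q is false, so <>(<>p & s) & q is false.
    At s0: <>(<>p & s) requires <>p & s at some successor in {s5}.
      At s5: <>p & s is false.
    So <>(<>p & s) is false at s0.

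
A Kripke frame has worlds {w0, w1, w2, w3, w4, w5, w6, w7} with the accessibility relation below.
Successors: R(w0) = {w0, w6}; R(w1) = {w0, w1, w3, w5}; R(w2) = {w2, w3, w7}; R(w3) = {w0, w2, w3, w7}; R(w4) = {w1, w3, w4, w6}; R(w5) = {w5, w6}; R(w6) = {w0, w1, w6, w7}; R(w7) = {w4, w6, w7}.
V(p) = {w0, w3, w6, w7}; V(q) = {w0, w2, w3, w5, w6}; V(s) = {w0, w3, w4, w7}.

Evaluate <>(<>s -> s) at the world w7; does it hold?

Yes

At w7: <>(<>s -> s) requires <>s -> s at some successor in {w4, w6, w7}.
  <>s -> s holds at w4, so <>(<>s -> s) is true at w7.
    At w4: <>s is true, s is true, so <>s -> s is true.
      At w4: <>s requires s at some successor in {w1, w3, w4, w6}.
        s holds at w3, so <>s is true at w4.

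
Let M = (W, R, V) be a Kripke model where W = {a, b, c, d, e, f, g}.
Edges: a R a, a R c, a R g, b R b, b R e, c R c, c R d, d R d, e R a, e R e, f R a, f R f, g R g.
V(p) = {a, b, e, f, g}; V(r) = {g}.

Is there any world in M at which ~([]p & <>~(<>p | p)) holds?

Let φ = ~([]p & <>~(<>p | p)). Evaluate φ at each world:
  a (successors {a, c, g}): φ is true.
  b (successors {b, e}): φ is true.
  c (successors {c, d}): φ is true.
  d (successors {d}): φ is true.
  e (successors {a, e}): φ is true.
  f (successors {a, f}): φ is true.
  g (successors {g}): φ is true.
Detail at a (witness):
  At a: []p & <>~(<>p | p) is false, so ~([]p & <>~(<>p | p)) is true.
    At a: []p is false, <>~(<>p | p) is true, so []p & <>~(<>p | p) is false.
      At a: []p requires p at every successor {a, c, g}.
        p fails at c, so []p is false at a.
      At a: <>~(<>p | p) requires ~(<>p | p) at some successor in {a, c, g}.
        ~(<>p | p) holds at c, so <>~(<>p | p) is true at a.

Yes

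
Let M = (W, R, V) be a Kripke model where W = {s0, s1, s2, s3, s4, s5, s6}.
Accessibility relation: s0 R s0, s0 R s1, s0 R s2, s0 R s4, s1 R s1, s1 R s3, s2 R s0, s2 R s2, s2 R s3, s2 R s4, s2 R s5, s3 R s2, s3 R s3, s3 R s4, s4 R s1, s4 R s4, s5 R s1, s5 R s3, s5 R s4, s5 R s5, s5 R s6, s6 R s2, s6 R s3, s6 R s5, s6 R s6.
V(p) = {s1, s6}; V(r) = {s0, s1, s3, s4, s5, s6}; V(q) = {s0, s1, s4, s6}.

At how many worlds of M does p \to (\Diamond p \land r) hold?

Let φ = p \to (\Diamond p \land r). Evaluate φ at each world:
  s0 (successors {s0, s1, s2, s4}): φ is true.
  s1 (successors {s1, s3}): φ is true.
  s2 (successors {s0, s2, s3, s4, s5}): φ is true.
  s3 (successors {s2, s3, s4}): φ is true.
  s4 (successors {s1, s4}): φ is true.
  s5 (successors {s1, s3, s4, s5, s6}): φ is true.
  s6 (successors {s2, s3, s5, s6}): φ is true.
For instance, at s5:
  At s5: p is false, \Diamond p \land r is true, so p \to (\Diamond p \land r) is true.
    At s5: \Diamond p is true, r is true, so \Diamond p \land r is true.
      At s5: \Diamond p requires p at some successor in {s1, s3, s4, s5, s6}.
        p holds at s1, so \Diamond p is true at s5.
Satisfying worlds: {s0, s1, s2, s3, s4, s5, s6}

7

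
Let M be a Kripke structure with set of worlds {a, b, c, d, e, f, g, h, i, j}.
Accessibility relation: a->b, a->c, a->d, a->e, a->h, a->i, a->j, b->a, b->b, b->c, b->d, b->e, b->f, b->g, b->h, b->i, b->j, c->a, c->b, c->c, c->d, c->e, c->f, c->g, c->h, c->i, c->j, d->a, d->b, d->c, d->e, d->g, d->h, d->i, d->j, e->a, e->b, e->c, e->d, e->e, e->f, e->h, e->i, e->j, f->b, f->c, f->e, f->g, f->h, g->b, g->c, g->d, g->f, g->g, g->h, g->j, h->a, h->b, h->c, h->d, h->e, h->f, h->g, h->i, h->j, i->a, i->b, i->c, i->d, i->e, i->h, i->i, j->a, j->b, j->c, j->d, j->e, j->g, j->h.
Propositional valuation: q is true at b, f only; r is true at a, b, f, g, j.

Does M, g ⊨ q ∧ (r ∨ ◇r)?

No

At g: q is false, r ∨ ◇r is true, so q ∧ (r ∨ ◇r) is false.
  At g: r is true, ◇r is true, so r ∨ ◇r is true.
    At g: ◇r requires r at some successor in {b, c, d, f, g, h, j}.
      r holds at b, so ◇r is true at g.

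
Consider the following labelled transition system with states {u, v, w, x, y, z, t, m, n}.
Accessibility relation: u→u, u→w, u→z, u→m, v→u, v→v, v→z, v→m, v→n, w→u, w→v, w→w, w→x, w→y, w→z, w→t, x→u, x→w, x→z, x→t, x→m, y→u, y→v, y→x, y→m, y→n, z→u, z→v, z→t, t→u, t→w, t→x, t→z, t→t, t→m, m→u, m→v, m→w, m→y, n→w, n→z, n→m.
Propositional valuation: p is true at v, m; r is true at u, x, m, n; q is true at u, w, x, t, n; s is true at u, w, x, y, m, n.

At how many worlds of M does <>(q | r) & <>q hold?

9

Recall that <>ψ holds at a world iff ψ holds at some accessible world.
Let φ = <>(q | r) & <>q. Evaluate φ at each world:
  u (successors {u, w, z, m}): φ is true.
  v (successors {u, v, z, m, n}): φ is true.
  w (successors {u, v, w, x, y, z, t}): φ is true.
  x (successors {u, w, z, t, m}): φ is true.
  y (successors {u, v, x, m, n}): φ is true.
  z (successors {u, v, t}): φ is true.
  t (successors {u, w, x, z, t, m}): φ is true.
  m (successors {u, v, w, y}): φ is true.
  n (successors {w, z, m}): φ is true.
For instance, at t:
  At t: <>(q | r) is true, <>q is true, so <>(q | r) & <>q is true.
    At t: <>(q | r) requires q | r at some successor in {u, w, x, z, t, m}.
      q | r holds at u, so <>(q | r) is true at t.
    At t: <>q requires q at some successor in {u, w, x, z, t, m}.
      q holds at u, so <>q is true at t.
Satisfying worlds: {u, v, w, x, y, z, t, m, n}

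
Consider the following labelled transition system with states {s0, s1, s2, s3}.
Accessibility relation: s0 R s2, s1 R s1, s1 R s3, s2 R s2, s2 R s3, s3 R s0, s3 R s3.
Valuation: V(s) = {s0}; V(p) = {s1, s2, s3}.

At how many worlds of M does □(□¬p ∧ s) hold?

Let φ = □(□¬p ∧ s). Evaluate φ at each world:
  s0 (successors {s2}): φ is false.
  s1 (successors {s1, s3}): φ is false.
  s2 (successors {s2, s3}): φ is false.
  s3 (successors {s0, s3}): φ is false.
For instance, at s3:
  At s3: □(□¬p ∧ s) requires □¬p ∧ s at every successor {s0, s3}.
    □¬p ∧ s fails at s0, so □(□¬p ∧ s) is false at s3.
      At s0: □¬p is false, s is true, so □¬p ∧ s is false.
Satisfying worlds: none.

0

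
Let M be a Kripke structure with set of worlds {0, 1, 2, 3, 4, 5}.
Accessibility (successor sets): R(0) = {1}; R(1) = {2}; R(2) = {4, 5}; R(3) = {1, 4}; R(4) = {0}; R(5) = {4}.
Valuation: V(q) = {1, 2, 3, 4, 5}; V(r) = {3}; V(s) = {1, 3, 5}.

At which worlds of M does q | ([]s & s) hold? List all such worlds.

1, 2, 3, 4, 5

Let φ = q | ([]s & s). Evaluate φ at each world:
  0 (successors {1}): φ is false.
  1 (successors {2}): φ is true.
  2 (successors {4, 5}): φ is true.
  3 (successors {1, 4}): φ is true.
  4 (successors {0}): φ is true.
  5 (successors {4}): φ is true.
For instance, at 1:
  At 1: q is true, []s & s is false, so q | ([]s & s) is true.
    At 1: []s is false, s is true, so []s & s is false.
      At 1: []s requires s at every successor {2}.
        s fails at 2, so []s is false at 1.
Satisfying worlds: {1, 2, 3, 4, 5}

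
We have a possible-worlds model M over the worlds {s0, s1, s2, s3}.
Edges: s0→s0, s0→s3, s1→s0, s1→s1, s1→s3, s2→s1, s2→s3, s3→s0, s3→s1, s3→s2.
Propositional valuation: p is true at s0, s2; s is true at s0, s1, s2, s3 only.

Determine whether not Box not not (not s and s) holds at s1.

Yes

Recall that Box ψ holds at a world iff ψ holds at every accessible world, and Dia ψ holds iff ψ holds at some accessible world.
At s1: Box not not (not s and s) is false, so not Box not not (not s and s) is true.
  At s1: Box not not (not s and s) requires not not (not s and s) at every successor {s0, s1, s3}.
    not not (not s and s) fails at s0, so Box not not (not s and s) is false at s1.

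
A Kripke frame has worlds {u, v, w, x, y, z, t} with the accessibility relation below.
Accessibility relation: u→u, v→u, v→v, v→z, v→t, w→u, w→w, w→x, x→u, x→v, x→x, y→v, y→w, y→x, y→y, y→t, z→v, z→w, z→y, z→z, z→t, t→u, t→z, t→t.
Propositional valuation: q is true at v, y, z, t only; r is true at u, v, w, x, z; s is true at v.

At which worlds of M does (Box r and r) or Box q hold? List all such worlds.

u, w, x

Let φ = (Box r and r) or Box q. Evaluate φ at each world:
  u (successors {u}): φ is true.
  v (successors {u, v, z, t}): φ is false.
  w (successors {u, w, x}): φ is true.
  x (successors {u, v, x}): φ is true.
  y (successors {v, w, x, y, t}): φ is false.
  z (successors {v, w, y, z, t}): φ is false.
  t (successors {u, z, t}): φ is false.
For instance, at y:
  At y: Box r and r is false, Box q is false, so (Box r and r) or Box q is false.
    At y: Box r is false, r is false, so Box r and r is false.
      At y: Box r requires r at every successor {v, w, x, y, t}.
        r fails at y, so Box r is false at y.
    At y: Box q requires q at every successor {v, w, x, y, t}.
      q fails at w, so Box q is false at y.
Satisfying worlds: {u, w, x}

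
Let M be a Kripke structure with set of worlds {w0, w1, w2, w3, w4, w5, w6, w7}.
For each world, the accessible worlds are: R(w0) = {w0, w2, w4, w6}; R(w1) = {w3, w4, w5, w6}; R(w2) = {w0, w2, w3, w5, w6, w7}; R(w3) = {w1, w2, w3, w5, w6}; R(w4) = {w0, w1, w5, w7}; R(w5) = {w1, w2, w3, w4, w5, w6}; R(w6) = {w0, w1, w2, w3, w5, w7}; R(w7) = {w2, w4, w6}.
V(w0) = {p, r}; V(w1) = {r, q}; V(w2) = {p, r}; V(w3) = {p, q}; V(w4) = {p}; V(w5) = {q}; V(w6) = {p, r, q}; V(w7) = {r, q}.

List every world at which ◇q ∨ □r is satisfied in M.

w0, w1, w2, w3, w4, w5, w6, w7

Let φ = ◇q ∨ □r. Evaluate φ at each world:
  w0 (successors {w0, w2, w4, w6}): φ is true.
  w1 (successors {w3, w4, w5, w6}): φ is true.
  w2 (successors {w0, w2, w3, w5, w6, w7}): φ is true.
  w3 (successors {w1, w2, w3, w5, w6}): φ is true.
  w4 (successors {w0, w1, w5, w7}): φ is true.
  w5 (successors {w1, w2, w3, w4, w5, w6}): φ is true.
  w6 (successors {w0, w1, w2, w3, w5, w7}): φ is true.
  w7 (successors {w2, w4, w6}): φ is true.
For instance, at w2:
  At w2: ◇q is true, □r is false, so ◇q ∨ □r is true.
    At w2: ◇q requires q at some successor in {w0, w2, w3, w5, w6, w7}.
      q holds at w3, so ◇q is true at w2.
    At w2: □r requires r at every successor {w0, w2, w3, w5, w6, w7}.
      r fails at w3, so □r is false at w2.
Satisfying worlds: {w0, w1, w2, w3, w4, w5, w6, w7}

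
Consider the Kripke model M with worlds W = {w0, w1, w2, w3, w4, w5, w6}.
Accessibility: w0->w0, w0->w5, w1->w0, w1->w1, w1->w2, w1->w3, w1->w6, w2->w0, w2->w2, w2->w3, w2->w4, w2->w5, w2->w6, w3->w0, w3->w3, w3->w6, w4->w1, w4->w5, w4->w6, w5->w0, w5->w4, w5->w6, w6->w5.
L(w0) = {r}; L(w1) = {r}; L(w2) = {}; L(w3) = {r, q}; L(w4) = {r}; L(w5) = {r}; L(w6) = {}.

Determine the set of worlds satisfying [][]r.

Recall that []ψ holds at a world iff ψ holds at every accessible world, and <>ψ holds iff ψ holds at some accessible world.
Let φ = [][]r. Evaluate φ at each world:
  w0 (successors {w0, w5}): φ is false.
  w1 (successors {w0, w1, w2, w3, w6}): φ is false.
  w2 (successors {w0, w2, w3, w4, w5, w6}): φ is false.
  w3 (successors {w0, w3, w6}): φ is false.
  w4 (successors {w1, w5, w6}): φ is false.
  w5 (successors {w0, w4, w6}): φ is false.
  w6 (successors {w5}): φ is false.
For instance, at w6:
  At w6: [][]r requires []r at every successor {w5}.
    []r fails at w5, so [][]r is false at w6.
      At w5: []r requires r at every successor {w0, w4, w6}.
        r fails at w6, so []r is false at w5.
Satisfying worlds: none.

none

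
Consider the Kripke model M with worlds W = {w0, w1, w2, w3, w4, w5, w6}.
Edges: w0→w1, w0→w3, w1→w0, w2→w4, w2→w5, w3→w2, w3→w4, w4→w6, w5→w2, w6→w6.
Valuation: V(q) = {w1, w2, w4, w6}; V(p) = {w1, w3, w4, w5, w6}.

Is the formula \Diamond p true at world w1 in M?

Recall that \Diamond ψ holds at a world iff ψ holds at some accessible world.
At w1: \Diamond p requires p at some successor in {w0}.
  At w0: p is false.
So \Diamond p is false at w1.

No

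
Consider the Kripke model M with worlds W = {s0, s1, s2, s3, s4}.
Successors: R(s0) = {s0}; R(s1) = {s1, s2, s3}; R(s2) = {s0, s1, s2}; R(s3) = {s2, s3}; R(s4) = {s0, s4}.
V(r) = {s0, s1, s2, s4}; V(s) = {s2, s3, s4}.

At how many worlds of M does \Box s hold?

1

Let φ = \Box s. Evaluate φ at each world:
  s0 (successors {s0}): φ is false.
  s1 (successors {s1, s2, s3}): φ is false.
  s2 (successors {s0, s1, s2}): φ is false.
  s3 (successors {s2, s3}): φ is true.
  s4 (successors {s0, s4}): φ is false.
For instance, at s0:
  At s0: \Box s requires s at every successor {s0}.
    s fails at s0, so \Box s is false at s0.
Satisfying worlds: {s3}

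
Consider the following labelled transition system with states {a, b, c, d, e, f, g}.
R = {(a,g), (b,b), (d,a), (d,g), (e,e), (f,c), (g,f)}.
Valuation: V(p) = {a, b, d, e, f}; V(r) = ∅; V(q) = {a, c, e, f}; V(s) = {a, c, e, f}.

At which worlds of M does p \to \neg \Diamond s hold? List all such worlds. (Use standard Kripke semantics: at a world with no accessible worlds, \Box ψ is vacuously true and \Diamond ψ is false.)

Recall that \Diamond ψ holds at a world iff ψ holds at some accessible world.
Let φ = p \to \neg \Diamond s. Evaluate φ at each world:
  a (successors {g}): φ is true.
  b (successors {b}): φ is true.
  c (successors ∅): φ is true.
  d (successors {a, g}): φ is false.
  e (successors {e}): φ is false.
  f (successors {c}): φ is false.
  g (successors {f}): φ is true.
For instance, at d:
  At d: p is true, \neg \Diamond s is false, so p \to \neg \Diamond s is false.
    At d: \Diamond s is true, so \neg \Diamond s is false.
      At d: \Diamond s requires s at some successor in {a, g}.
        s holds at a, so \Diamond s is true at d.
Satisfying worlds: {a, b, c, g}

a, b, c, g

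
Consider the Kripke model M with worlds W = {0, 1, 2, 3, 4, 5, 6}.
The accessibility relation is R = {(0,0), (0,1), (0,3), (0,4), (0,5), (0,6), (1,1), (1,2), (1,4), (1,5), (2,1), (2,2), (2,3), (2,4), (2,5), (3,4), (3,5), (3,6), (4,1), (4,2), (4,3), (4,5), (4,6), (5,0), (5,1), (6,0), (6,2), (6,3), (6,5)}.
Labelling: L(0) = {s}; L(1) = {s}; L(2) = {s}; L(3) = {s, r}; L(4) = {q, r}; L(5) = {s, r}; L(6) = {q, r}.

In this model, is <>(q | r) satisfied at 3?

Yes

At 3: <>(q | r) requires q | r at some successor in {4, 5, 6}.
  q | r holds at 4, so <>(q | r) is true at 3.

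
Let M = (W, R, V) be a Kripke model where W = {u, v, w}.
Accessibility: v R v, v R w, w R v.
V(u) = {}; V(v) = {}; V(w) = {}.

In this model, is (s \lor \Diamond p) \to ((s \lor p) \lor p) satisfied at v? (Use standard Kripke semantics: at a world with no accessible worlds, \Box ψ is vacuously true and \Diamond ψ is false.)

At v: s \lor \Diamond p is false, (s \lor p) \lor p is false, so (s \lor \Diamond p) \to ((s \lor p) \lor p) is true.
  At v: s is false, \Diamond p is false, so s \lor \Diamond p is false.
    At v: \Diamond p requires p at some successor in {v, w}.
      At v: p is false.
      At w: p is false.
    So \Diamond p is false at v.

Yes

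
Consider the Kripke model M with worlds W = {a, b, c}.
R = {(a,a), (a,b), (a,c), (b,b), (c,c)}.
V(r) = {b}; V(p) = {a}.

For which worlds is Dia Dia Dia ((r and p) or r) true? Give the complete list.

Let φ = Dia Dia Dia ((r and p) or r). Evaluate φ at each world:
  a (successors {a, b, c}): φ is true.
  b (successors {b}): φ is true.
  c (successors {c}): φ is false.
For instance, at b:
  At b: Dia Dia Dia ((r and p) or r) requires Dia Dia ((r and p) or r) at some successor in {b}.
    Dia Dia ((r and p) or r) holds at b, so Dia Dia Dia ((r and p) or r) is true at b.
      At b: Dia Dia ((r and p) or r) requires Dia ((r and p) or r) at some successor in {b}.
        Dia ((r and p) or r) holds at b, so Dia Dia ((r and p) or r) is true at b.
Satisfying worlds: {a, b}

a, b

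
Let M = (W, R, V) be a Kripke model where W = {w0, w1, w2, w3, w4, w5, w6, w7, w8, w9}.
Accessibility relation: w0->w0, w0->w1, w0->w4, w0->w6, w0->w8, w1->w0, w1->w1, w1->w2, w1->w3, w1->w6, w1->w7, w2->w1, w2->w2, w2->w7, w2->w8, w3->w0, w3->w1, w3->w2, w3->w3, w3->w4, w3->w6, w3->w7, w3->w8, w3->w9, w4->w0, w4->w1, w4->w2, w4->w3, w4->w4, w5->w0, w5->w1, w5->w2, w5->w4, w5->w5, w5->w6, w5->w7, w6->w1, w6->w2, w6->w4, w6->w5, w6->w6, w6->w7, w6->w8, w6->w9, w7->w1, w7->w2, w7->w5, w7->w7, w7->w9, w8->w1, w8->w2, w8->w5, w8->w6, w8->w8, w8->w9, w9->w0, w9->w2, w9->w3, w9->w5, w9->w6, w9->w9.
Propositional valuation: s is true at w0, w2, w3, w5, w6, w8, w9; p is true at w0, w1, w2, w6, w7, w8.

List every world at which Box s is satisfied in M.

Recall that Box ψ holds at a world iff ψ holds at every accessible world, and Dia ψ holds iff ψ holds at some accessible world.
Let φ = Box s. Evaluate φ at each world:
  w0 (successors {w0, w1, w4, w6, w8}): φ is false.
  w1 (successors {w0, w1, w2, w3, w6, w7}): φ is false.
  w2 (successors {w1, w2, w7, w8}): φ is false.
  w3 (successors {w0, w1, w2, w3, w4, w6, w7, w8, w9}): φ is false.
  w4 (successors {w0, w1, w2, w3, w4}): φ is false.
  w5 (successors {w0, w1, w2, w4, w5, w6, w7}): φ is false.
  w6 (successors {w1, w2, w4, w5, w6, w7, w8, w9}): φ is false.
  w7 (successors {w1, w2, w5, w7, w9}): φ is false.
  w8 (successors {w1, w2, w5, w6, w8, w9}): φ is false.
  w9 (successors {w0, w2, w3, w5, w6, w9}): φ is true.
For instance, at w6:
  At w6: Box s requires s at every successor {w1, w2, w4, w5, w6, w7, w8, w9}.
    s fails at w1, so Box s is false at w6.
Satisfying worlds: {w9}

w9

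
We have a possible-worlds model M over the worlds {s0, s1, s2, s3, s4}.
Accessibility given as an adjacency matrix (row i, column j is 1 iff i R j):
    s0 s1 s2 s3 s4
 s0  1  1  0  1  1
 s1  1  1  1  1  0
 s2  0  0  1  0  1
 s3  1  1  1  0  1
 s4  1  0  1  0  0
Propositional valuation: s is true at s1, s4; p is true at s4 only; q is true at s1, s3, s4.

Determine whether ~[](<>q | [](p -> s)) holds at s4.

At s4: [](<>q | [](p -> s)) is true, so ~[](<>q | [](p -> s)) is false.
  At s4: [](<>q | [](p -> s)) requires <>q | [](p -> s) at every successor {s0, s2}.
      At s0: <>q is true, [](p -> s) is true, so <>q | [](p -> s) is true.
      At s2: <>q is true, [](p -> s) is true, so <>q | [](p -> s) is true.
  So [](<>q | [](p -> s)) is true at s4.

No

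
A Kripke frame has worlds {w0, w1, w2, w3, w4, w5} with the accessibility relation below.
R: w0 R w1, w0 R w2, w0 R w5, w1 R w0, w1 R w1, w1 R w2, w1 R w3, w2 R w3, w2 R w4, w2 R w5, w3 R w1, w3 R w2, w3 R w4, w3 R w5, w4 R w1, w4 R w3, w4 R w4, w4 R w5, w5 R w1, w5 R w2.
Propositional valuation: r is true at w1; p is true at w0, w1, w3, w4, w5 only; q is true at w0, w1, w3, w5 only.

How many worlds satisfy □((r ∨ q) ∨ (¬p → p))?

Let φ = □((r ∨ q) ∨ (¬p → p)). Evaluate φ at each world:
  w0 (successors {w1, w2, w5}): φ is false.
  w1 (successors {w0, w1, w2, w3}): φ is false.
  w2 (successors {w3, w4, w5}): φ is true.
  w3 (successors {w1, w2, w4, w5}): φ is false.
  w4 (successors {w1, w3, w4, w5}): φ is true.
  w5 (successors {w1, w2}): φ is false.
For instance, at w4:
  At w4: □((r ∨ q) ∨ (¬p → p)) requires (r ∨ q) ∨ (¬p → p) at every successor {w1, w3, w4, w5}.
    At w1: (r ∨ q) ∨ (¬p → p) is true.
    At w3: (r ∨ q) ∨ (¬p → p) is true.
    At w4: (r ∨ q) ∨ (¬p → p) is true.
    At w5: (r ∨ q) ∨ (¬p → p) is true.
  So □((r ∨ q) ∨ (¬p → p)) is true at w4.
Satisfying worlds: {w2, w4}

2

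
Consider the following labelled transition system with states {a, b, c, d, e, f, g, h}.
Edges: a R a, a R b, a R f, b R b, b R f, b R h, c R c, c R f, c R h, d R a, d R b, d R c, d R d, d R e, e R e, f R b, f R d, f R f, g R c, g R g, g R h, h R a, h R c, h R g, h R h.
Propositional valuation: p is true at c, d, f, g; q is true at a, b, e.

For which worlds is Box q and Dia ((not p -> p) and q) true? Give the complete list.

Recall that Box ψ holds at a world iff ψ holds at every accessible world, and Dia ψ holds iff ψ holds at some accessible world.
Let φ = Box q and Dia ((not p -> p) and q). Evaluate φ at each world:
  a (successors {a, b, f}): φ is false.
  b (successors {b, f, h}): φ is false.
  c (successors {c, f, h}): φ is false.
  d (successors {a, b, c, d, e}): φ is false.
  e (successors {e}): φ is false.
  f (successors {b, d, f}): φ is false.
  g (successors {c, g, h}): φ is false.
  h (successors {a, c, g, h}): φ is false.
For instance, at a:
  At a: Box q is false, Dia ((not p -> p) and q) is false, so Box q and Dia ((not p -> p) and q) is false.
    At a: Box q requires q at every successor {a, b, f}.
      q fails at f, so Box q is false at a.
    At a: Dia ((not p -> p) and q) requires (not p -> p) and q at some successor in {a, b, f}.
      At a: (not p -> p) and q is false.
      At b: (not p -> p) and q is false.
      At f: (not p -> p) and q is false.
    So Dia ((not p -> p) and q) is false at a.
Satisfying worlds: none.

none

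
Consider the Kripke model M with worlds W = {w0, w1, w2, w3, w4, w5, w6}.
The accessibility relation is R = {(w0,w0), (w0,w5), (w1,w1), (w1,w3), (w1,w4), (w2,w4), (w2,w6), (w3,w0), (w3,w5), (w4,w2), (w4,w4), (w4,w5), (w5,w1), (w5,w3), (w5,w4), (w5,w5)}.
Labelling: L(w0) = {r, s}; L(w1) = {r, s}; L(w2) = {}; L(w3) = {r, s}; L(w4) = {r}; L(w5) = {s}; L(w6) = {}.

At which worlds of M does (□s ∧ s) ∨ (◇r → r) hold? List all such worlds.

Recall that □ψ holds at a world iff ψ holds at every accessible world, and ◇ψ holds iff ψ holds at some accessible world.
Let φ = (□s ∧ s) ∨ (◇r → r). Evaluate φ at each world:
  w0 (successors {w0, w5}): φ is true.
  w1 (successors {w1, w3, w4}): φ is true.
  w2 (successors {w4, w6}): φ is false.
  w3 (successors {w0, w5}): φ is true.
  w4 (successors {w2, w4, w5}): φ is true.
  w5 (successors {w1, w3, w4, w5}): φ is false.
  w6 (successors ∅): φ is true.
For instance, at w2:
  At w2: □s ∧ s is false, ◇r → r is false, so (□s ∧ s) ∨ (◇r → r) is false.
    At w2: □s is false, s is false, so □s ∧ s is false.
      At w2: □s requires s at every successor {w4, w6}.
        s fails at w4, so □s is false at w2.
    At w2: ◇r is true, r is false, so ◇r → r is false.
      At w2: ◇r requires r at some successor in {w4, w6}.
        r holds at w4, so ◇r is true at w2.
Satisfying worlds: {w0, w1, w3, w4, w6}

w0, w1, w3, w4, w6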